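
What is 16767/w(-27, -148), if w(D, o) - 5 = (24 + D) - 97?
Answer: -16767/95 ≈ -176.49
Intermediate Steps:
w(D, o) = -68 + D (w(D, o) = 5 + ((24 + D) - 97) = 5 + (-73 + D) = -68 + D)
16767/w(-27, -148) = 16767/(-68 - 27) = 16767/(-95) = 16767*(-1/95) = -16767/95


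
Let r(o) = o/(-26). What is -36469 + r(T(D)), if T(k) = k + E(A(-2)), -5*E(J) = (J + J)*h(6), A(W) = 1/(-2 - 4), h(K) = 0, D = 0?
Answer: -36469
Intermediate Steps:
A(W) = -⅙ (A(W) = 1/(-6) = -⅙)
E(J) = 0 (E(J) = -(J + J)*0/5 = -2*J*0/5 = -⅕*0 = 0)
T(k) = k (T(k) = k + 0 = k)
r(o) = -o/26 (r(o) = o*(-1/26) = -o/26)
-36469 + r(T(D)) = -36469 - 1/26*0 = -36469 + 0 = -36469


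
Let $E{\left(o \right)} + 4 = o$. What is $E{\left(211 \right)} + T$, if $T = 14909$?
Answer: $15116$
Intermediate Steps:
$E{\left(o \right)} = -4 + o$
$E{\left(211 \right)} + T = \left(-4 + 211\right) + 14909 = 207 + 14909 = 15116$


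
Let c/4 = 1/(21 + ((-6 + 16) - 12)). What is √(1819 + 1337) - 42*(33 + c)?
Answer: -26502/19 + 2*√789 ≈ -1338.7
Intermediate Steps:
c = 4/19 (c = 4/(21 + ((-6 + 16) - 12)) = 4/(21 + (10 - 12)) = 4/(21 - 2) = 4/19 ≈ 0.21053)
√(1819 + 1337) - 42*(33 + c) = √(1819 + 1337) - 42*(33 + 4/19) = √3156 - 42*631/19 = 2*√789 - 26502/19 = -26502/19 + 2*√789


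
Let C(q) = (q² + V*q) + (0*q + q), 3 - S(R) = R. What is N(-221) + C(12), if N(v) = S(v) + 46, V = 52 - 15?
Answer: 870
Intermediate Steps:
S(R) = 3 - R
V = 37
C(q) = q² + 38*q (C(q) = (q² + 37*q) + (0*q + q) = (q² + 37*q) + (0 + q) = (q² + 37*q) + q = q² + 38*q)
N(v) = 49 - v (N(v) = (3 - v) + 46 = 49 - v)
N(-221) + C(12) = (49 - 1*(-221)) + 12*(38 + 12) = (49 + 221) + 12*50 = 270 + 600 = 870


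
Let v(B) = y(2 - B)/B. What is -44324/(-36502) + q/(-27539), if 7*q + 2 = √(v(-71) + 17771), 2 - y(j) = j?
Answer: 4272271728/3518300023 - 2*√4443/192773 ≈ 1.2136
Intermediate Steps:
y(j) = 2 - j
v(B) = 1 (v(B) = (2 - (2 - B))/B = (2 + (-2 + B))/B = B/B = 1)
q = -2/7 + 2*√4443/7 (q = -2/7 + √(1 + 17771)/7 = -2/7 + √17772/7 = -2/7 + (2*√4443)/7 = -2/7 + 2*√4443/7 ≈ 18.759)
-44324/(-36502) + q/(-27539) = -44324/(-36502) + (-2/7 + 2*√4443/7)/(-27539) = -44324*(-1/36502) + (-2/7 + 2*√4443/7)*(-1/27539) = 22162/18251 + (2/192773 - 2*√4443/192773) = 4272271728/3518300023 - 2*√4443/192773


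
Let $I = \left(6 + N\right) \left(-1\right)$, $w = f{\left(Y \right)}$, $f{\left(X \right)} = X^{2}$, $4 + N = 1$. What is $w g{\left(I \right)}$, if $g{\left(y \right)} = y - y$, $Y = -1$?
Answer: $0$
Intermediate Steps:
$N = -3$ ($N = -4 + 1 = -3$)
$w = 1$ ($w = \left(-1\right)^{2} = 1$)
$I = -3$ ($I = \left(6 - 3\right) \left(-1\right) = 3 \left(-1\right) = -3$)
$g{\left(y \right)} = 0$
$w g{\left(I \right)} = 1 \cdot 0 = 0$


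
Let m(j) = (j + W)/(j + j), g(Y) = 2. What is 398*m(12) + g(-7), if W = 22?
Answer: 3395/6 ≈ 565.83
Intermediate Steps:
m(j) = (22 + j)/(2*j) (m(j) = (j + 22)/(j + j) = (22 + j)/((2*j)) = (22 + j)*(1/(2*j)) = (22 + j)/(2*j))
398*m(12) + g(-7) = 398*((½)*(22 + 12)/12) + 2 = 398*((½)*(1/12)*34) + 2 = 398*(17/12) + 2 = 3383/6 + 2 = 3395/6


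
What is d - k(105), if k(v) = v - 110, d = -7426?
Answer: -7421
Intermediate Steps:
k(v) = -110 + v
d - k(105) = -7426 - (-110 + 105) = -7426 - 1*(-5) = -7426 + 5 = -7421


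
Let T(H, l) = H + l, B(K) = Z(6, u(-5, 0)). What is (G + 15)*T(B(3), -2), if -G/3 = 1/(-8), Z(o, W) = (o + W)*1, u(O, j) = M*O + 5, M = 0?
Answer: 1107/8 ≈ 138.38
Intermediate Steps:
u(O, j) = 5 (u(O, j) = 0*O + 5 = 0 + 5 = 5)
Z(o, W) = W + o (Z(o, W) = (W + o)*1 = W + o)
B(K) = 11 (B(K) = 5 + 6 = 11)
G = 3/8 (G = -3/(-8) = -3*(-1/8) = 3/8 ≈ 0.37500)
(G + 15)*T(B(3), -2) = (3/8 + 15)*(11 - 2) = (123/8)*9 = 1107/8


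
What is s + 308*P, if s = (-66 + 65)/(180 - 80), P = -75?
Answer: -2310001/100 ≈ -23100.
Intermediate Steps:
s = -1/100 ≈ -0.010000
s + 308*P = -1/100 + 308*(-75) = -1/100 - 23100 = -2310001/100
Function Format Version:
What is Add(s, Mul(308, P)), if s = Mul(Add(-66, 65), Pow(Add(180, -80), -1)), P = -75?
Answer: Rational(-2310001, 100) ≈ -23100.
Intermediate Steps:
s = Rational(-1, 100) (s = Mul(-1, Pow(100, -1)) = Mul(-1, Rational(1, 100)) = Rational(-1, 100) ≈ -0.010000)
Add(s, Mul(308, P)) = Add(Rational(-1, 100), Mul(308, -75)) = Add(Rational(-1, 100), -23100) = Rational(-2310001, 100)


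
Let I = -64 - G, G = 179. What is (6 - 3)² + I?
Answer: -234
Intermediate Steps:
I = -243 (I = -64 - 1*179 = -64 - 179 = -243)
(6 - 3)² + I = (6 - 3)² - 243 = 3² - 243 = 9 - 243 = -234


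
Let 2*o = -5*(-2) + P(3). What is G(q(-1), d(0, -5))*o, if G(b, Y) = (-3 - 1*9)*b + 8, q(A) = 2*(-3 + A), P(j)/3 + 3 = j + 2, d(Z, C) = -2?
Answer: 832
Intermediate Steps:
P(j) = -3 + 3*j (P(j) = -9 + 3*(j + 2) = -9 + 3*(2 + j) = -9 + (6 + 3*j) = -3 + 3*j)
q(A) = -6 + 2*A
o = 8 (o = (-5*(-2) + (-3 + 3*3))/2 = (10 + (-3 + 9))/2 = (10 + 6)/2 = (1/2)*16 = 8)
G(b, Y) = 8 - 12*b (G(b, Y) = (-3 - 9)*b + 8 = -12*b + 8 = 8 - 12*b)
G(q(-1), d(0, -5))*o = (8 - 12*(-6 + 2*(-1)))*8 = (8 - 12*(-6 - 2))*8 = (8 - 12*(-8))*8 = (8 + 96)*8 = 104*8 = 832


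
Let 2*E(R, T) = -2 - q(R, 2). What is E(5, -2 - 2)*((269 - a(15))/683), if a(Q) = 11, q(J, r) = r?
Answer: -516/683 ≈ -0.75549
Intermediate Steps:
E(R, T) = -2 (E(R, T) = (-2 - 1*2)/2 = (-2 - 2)/2 = (½)*(-4) = -2)
E(5, -2 - 2)*((269 - a(15))/683) = -2*(269 - 1*11)/683 = -2*(269 - 11)/683 = -516/683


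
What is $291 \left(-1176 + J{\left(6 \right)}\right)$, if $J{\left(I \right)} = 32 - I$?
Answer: $-334650$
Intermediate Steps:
$291 \left(-1176 + J{\left(6 \right)}\right) = 291 \left(-1176 + \left(32 - 6\right)\right) = 291 \left(-1176 + 26\right) = 291 \left(-1150\right) = -334650$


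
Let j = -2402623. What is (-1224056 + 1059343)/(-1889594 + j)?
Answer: 164713/4292217 ≈ 0.038375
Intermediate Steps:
(-1224056 + 1059343)/(-1889594 + j) = (-1224056 + 1059343)/(-1889594 - 2402623) = -164713/(-4292217) = -164713*(-1/4292217) = 164713/4292217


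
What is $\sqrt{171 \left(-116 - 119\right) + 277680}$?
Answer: $\sqrt{237495} \approx 487.33$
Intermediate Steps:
$\sqrt{171 \left(-116 - 119\right) + 277680} = \sqrt{171 \left(-235\right) + 277680} = \sqrt{-40185 + 277680} = \sqrt{237495}$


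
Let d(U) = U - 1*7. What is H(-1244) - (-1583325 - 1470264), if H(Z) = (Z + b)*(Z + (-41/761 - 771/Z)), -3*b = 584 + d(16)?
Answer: 4587826150851/946684 ≈ 4.8462e+6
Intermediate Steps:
d(U) = -7 + U (d(U) = U - 7 = -7 + U)
b = -593/3 (b = -(584 + (-7 + 16))/3 = -(584 + 9)/3 = -⅓*593 = -593/3 ≈ -197.67)
H(Z) = (-593/3 + Z)*(-41/761 + Z - 771/Z) (H(Z) = (Z - 593/3)*(Z + (-41/761 - 771/Z)) = (-593/3 + Z)*(Z + (-41*1/761 - 771/Z)) = (-593/3 + Z)*(Z + (-41/761 - 771/Z)) = (-593/3 + Z)*(-41/761 + Z - 771/Z))
H(-1244) - (-1583325 - 1470264) = (-1735880/2283 + (-1244)² + 152401/(-1244) - 451396/2283*(-1244)) - (-1583325 - 1470264) = (-1735880/2283 + 1547536 + 152401*(-1/1244) + 561536624/2283) - 1*(-3053589) = (-1735880/2283 + 1547536 - 152401/1244 + 561536624/2283) + 3053589 = 1697042301975/946684 + 3053589 = 4587826150851/946684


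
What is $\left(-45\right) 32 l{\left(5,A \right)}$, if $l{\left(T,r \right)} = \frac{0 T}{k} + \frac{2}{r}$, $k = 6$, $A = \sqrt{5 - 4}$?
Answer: $-2880$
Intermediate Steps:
$A = 1$ ($A = \sqrt{1} = 1$)
$l{\left(T,r \right)} = \frac{2}{r}$ ($l{\left(T,r \right)} = \frac{0 T}{6} + \frac{2}{r} = 0 \cdot \frac{1}{6} + \frac{2}{r} = 0 + \frac{2}{r} = \frac{2}{r}$)
$\left(-45\right) 32 l{\left(5,A \right)} = \left(-45\right) 32 \cdot \frac{2}{1} = - 1440 \cdot 2 \cdot 1 = \left(-1440\right) 2 = -2880$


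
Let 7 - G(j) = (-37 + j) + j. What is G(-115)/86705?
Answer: 274/86705 ≈ 0.0031601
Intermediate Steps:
G(j) = 44 - 2*j (G(j) = 7 - ((-37 + j) + j) = 7 - (-37 + 2*j) = 7 + (37 - 2*j) = 44 - 2*j)
G(-115)/86705 = (44 - 2*(-115))/86705 = (44 + 230)*(1/86705) = 274*(1/86705) = 274/86705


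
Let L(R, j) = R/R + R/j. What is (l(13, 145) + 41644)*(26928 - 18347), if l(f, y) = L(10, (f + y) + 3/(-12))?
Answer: 225491818335/631 ≈ 3.5736e+8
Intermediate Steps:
L(R, j) = 1 + R/j
l(f, y) = (39/4 + f + y)/(-¼ + f + y) (l(f, y) = (10 + ((f + y) + 3/(-12)))/((f + y) + 3/(-12)) = (10 + ((f + y) + 3*(-1/12)))/((f + y) + 3*(-1/12)) = (10 + ((f + y) - ¼))/((f + y) - ¼) = (10 + (-¼ + f + y))/(-¼ + f + y) = (39/4 + f + y)/(-¼ + f + y))
(l(13, 145) + 41644)*(26928 - 18347) = ((39 + 4*13 + 4*145)/(-1 + 4*13 + 4*145) + 41644)*(26928 - 18347) = ((39 + 52 + 580)/(-1 + 52 + 580) + 41644)*8581 = (671/631 + 41644)*8581 = (26278035/631)*8581 = 225491818335/631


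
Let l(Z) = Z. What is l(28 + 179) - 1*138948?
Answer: -138741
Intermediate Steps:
l(28 + 179) - 1*138948 = (28 + 179) - 1*138948 = 207 - 138948 = -138741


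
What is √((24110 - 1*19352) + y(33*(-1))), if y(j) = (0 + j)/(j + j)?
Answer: √19034/2 ≈ 68.982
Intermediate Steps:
y(j) = ½ (y(j) = j/((2*j)) = (1/(2*j))*j = ½)
√((24110 - 1*19352) + y(33*(-1))) = √((24110 - 1*19352) + ½) = √((24110 - 19352) + ½) = √(4758 + ½) = √(9517/2) = √19034/2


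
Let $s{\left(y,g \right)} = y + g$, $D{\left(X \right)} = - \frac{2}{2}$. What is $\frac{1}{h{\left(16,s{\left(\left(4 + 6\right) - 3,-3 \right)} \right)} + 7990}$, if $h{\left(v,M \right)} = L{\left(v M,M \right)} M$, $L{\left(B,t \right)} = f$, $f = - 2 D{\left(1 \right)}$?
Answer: $\frac{1}{7998} \approx 0.00012503$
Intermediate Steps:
$D{\left(X \right)} = -1$ ($D{\left(X \right)} = \left(-2\right) \frac{1}{2} = -1$)
$f = 2$ ($f = \left(-2\right) \left(-1\right) = 2$)
$L{\left(B,t \right)} = 2$
$s{\left(y,g \right)} = g + y$
$h{\left(v,M \right)} = 2 M$
$\frac{1}{h{\left(16,s{\left(\left(4 + 6\right) - 3,-3 \right)} \right)} + 7990} = \frac{1}{2 \left(-3 + \left(\left(4 + 6\right) - 3\right)\right) + 7990} = \frac{1}{2 \left(-3 + \left(10 - 3\right)\right) + 7990} = \frac{1}{2 \left(-3 + 7\right) + 7990} = \frac{1}{2 \cdot 4 + 7990} = \frac{1}{8 + 7990} = \frac{1}{7998}$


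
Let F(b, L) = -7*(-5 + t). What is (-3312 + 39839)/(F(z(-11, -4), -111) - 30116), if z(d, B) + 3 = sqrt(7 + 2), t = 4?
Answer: -36527/30109 ≈ -1.2132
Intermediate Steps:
z(d, B) = 0 (z(d, B) = -3 + sqrt(7 + 2) = -3 + sqrt(9) = -3 + 3 = 0)
F(b, L) = 7 (F(b, L) = -7*(-5 + 4) = -7*(-1) = 7)
(-3312 + 39839)/(F(z(-11, -4), -111) - 30116) = (-3312 + 39839)/(7 - 30116) = 36527/(-30109) = 36527*(-1/30109) = -36527/30109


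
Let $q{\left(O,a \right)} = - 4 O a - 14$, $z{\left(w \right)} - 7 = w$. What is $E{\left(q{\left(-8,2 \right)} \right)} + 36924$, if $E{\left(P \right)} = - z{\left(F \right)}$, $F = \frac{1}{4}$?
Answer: $\frac{147667}{4} \approx 36917.0$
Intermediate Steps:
$F = \frac{1}{4} \approx 0.25$
$z{\left(w \right)} = 7 + w$
$q{\left(O,a \right)} = -14 - 4 O a$ ($q{\left(O,a \right)} = - 4 O a - 14 = -14 - 4 O a$)
$E{\left(P \right)} = - \frac{29}{4}$ ($E{\left(P \right)} = - (7 + \frac{1}{4}) = \left(-1\right) \frac{29}{4} = - \frac{29}{4}$)
$E{\left(q{\left(-8,2 \right)} \right)} + 36924 = - \frac{29}{4} + 36924 = \frac{147667}{4}$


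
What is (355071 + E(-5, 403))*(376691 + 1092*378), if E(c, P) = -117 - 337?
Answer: 279958419139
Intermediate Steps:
E(c, P) = -454
(355071 + E(-5, 403))*(376691 + 1092*378) = (355071 - 454)*(376691 + 1092*378) = 354617*(376691 + 412776) = 354617*789467 = 279958419139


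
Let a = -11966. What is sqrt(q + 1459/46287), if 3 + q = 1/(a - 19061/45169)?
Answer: I*sqrt(206457842295011776812019985)/8339549079135 ≈ 1.723*I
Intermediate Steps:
q = -1621579114/540511315 (q = -3 + 1/(-11966 - 19061/45169) = -3 + 1/(-540511315/45169) = -3 - 45169/540511315 = -1621579114/540511315 ≈ -3.0001)
sqrt(q + 1459/46287) = sqrt(-1621579114/540511315 + 1459/46287) = sqrt(-74269426441133/25018647237405) = I*sqrt(206457842295011776812019985)/8339549079135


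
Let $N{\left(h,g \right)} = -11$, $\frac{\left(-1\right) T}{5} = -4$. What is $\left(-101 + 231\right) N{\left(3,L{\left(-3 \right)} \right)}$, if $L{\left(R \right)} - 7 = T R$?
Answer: $-1430$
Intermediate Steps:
$T = 20$ ($T = \left(-5\right) \left(-4\right) = 20$)
$L{\left(R \right)} = 7 + 20 R$
$\left(-101 + 231\right) N{\left(3,L{\left(-3 \right)} \right)} = \left(-101 + 231\right) \left(-11\right) = 130 \left(-11\right) = -1430$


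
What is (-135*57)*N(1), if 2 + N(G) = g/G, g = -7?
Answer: 69255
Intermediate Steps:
N(G) = -2 - 7/G
(-135*57)*N(1) = (-135*57)*(-2 - 7/1) = -7695*(-2 - 7*1) = -7695*(-2 - 7) = -7695*(-9) = 69255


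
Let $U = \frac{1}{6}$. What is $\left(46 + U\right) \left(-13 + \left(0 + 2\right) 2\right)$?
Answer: $- \frac{831}{2} \approx -415.5$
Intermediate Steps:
$U = \frac{1}{6} \approx 0.16667$
$\left(46 + U\right) \left(-13 + \left(0 + 2\right) 2\right) = \left(46 + \frac{1}{6}\right) \left(-13 + \left(0 + 2\right) 2\right) = \frac{277 \left(-13 + 2 \cdot 2\right)}{6} = \frac{277 \left(-13 + 4\right)}{6} = \frac{277}{6} \left(-9\right) = - \frac{831}{2}$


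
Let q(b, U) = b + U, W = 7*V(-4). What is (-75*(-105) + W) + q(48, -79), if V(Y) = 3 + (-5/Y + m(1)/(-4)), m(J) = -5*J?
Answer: 15765/2 ≈ 7882.5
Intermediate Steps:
V(Y) = 17/4 - 5/Y (V(Y) = 3 + (-5/Y - 5*1/(-4)) = 3 + (-5/Y - 5*(-¼)) = 3 + (-5/Y + 5/4) = 3 + (5/4 - 5/Y) = 17/4 - 5/Y)
W = 77/2 (W = 7*(17/4 - 5/(-4)) = 7*(17/4 - 5*(-¼)) = 7*(17/4 + 5/4) = 7*(11/2) = 77/2 ≈ 38.500)
q(b, U) = U + b
(-75*(-105) + W) + q(48, -79) = (-75*(-105) + 77/2) + (-79 + 48) = (7875 + 77/2) - 31 = 15827/2 - 31 = 15765/2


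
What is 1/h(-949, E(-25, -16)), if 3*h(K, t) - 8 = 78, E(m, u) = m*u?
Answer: 3/86 ≈ 0.034884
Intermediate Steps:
h(K, t) = 86/3 (h(K, t) = 8/3 + (⅓)*78 = 8/3 + 26 = 86/3)
1/h(-949, E(-25, -16)) = 1/(86/3) = 3/86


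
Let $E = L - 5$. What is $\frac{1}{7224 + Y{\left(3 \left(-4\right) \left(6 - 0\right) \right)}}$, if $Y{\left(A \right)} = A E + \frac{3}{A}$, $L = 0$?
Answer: $\frac{24}{182015} \approx 0.00013186$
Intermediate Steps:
$E = -5$ ($E = 0 - 5 = -5$)
$Y{\left(A \right)} = - 5 A + \frac{3}{A}$ ($Y{\left(A \right)} = A \left(-5\right) + \frac{3}{A} = - 5 A + \frac{3}{A}$)
$\frac{1}{7224 + Y{\left(3 \left(-4\right) \left(6 - 0\right) \right)}} = \frac{1}{7224 - \left(- 3 \left(- \frac{1}{12 \left(6 - 0\right)}\right) + 5 \cdot 3 \left(-4\right) \left(6 - 0\right)\right)} = \frac{1}{7224 - \left(- 3 \left(- \frac{1}{12 \left(6 + 0\right)}\right) + 5 \left(-12\right) \left(6 + 0\right)\right)} = \frac{1}{7224 - \left(\frac{1}{24} + 5 \left(-12\right) 6\right)} = \frac{1}{7224 + \left(\left(-5\right) \left(-72\right) + \frac{3}{-72}\right)} = \frac{1}{7224 + \left(360 + 3 \left(- \frac{1}{72}\right)\right)} = \frac{1}{7224 + \left(360 - \frac{1}{24}\right)} = \frac{1}{7224 + \frac{8639}{24}} = \frac{1}{\frac{182015}{24}} = \frac{24}{182015}$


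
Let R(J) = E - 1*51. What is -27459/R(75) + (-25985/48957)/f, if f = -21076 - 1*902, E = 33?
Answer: 820701428554/537988473 ≈ 1525.5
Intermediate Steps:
f = -21978 (f = -21076 - 902 = -21978)
R(J) = -18 (R(J) = 33 - 1*51 = 33 - 51 = -18)
-27459/R(75) + (-25985/48957)/f = -27459/(-18) - 25985/48957/(-21978) = -27459*(-1/18) - 25985*1/48957*(-1/21978) = 3051/2 - 25985/48957*(-1/21978) = 3051/2 + 25985/1075976946 = 820701428554/537988473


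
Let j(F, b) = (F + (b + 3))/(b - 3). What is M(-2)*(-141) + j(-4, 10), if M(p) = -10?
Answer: 9879/7 ≈ 1411.3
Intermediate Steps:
j(F, b) = (3 + F + b)/(-3 + b) (j(F, b) = (F + (3 + b))/(-3 + b) = (3 + F + b)/(-3 + b))
M(-2)*(-141) + j(-4, 10) = -10*(-141) + (3 - 4 + 10)/(-3 + 10) = 1410 + 9/7 = 9879/7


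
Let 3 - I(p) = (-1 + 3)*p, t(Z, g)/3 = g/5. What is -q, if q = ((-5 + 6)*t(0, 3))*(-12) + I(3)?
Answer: 123/5 ≈ 24.600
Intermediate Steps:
t(Z, g) = 3*g/5 (t(Z, g) = 3*(g/5) = 3*g/5)
I(p) = 3 - 2*p (I(p) = 3 - (-1 + 3)*p = 3 - 2*p)
q = -123/5 (q = ((-5 + 6)*((⅗)*3))*(-12) + (3 - 2*3) = (1*(9/5))*(-12) + (3 - 6) = (9/5)*(-12) - 3 = -108/5 - 3 = -123/5 ≈ -24.600)
-q = -1*(-123/5) = 123/5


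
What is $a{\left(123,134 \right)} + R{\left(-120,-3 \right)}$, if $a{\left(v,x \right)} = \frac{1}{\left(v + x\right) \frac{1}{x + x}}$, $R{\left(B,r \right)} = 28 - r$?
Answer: $\frac{8235}{257} \approx 32.043$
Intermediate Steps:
$a{\left(v,x \right)} = \frac{2 x}{v + x}$ ($a{\left(v,x \right)} = \frac{1}{\left(v + x\right) \frac{1}{2 x}} = \frac{1}{\frac{1}{2} \frac{1}{x} \left(v + x\right)} = \frac{2 x}{v + x}$)
$a{\left(123,134 \right)} + R{\left(-120,-3 \right)} = 2 \cdot 134 \frac{1}{123 + 134} + \left(28 - -3\right) = 2 \cdot 134 \cdot \frac{1}{257} + \left(28 + 3\right) = 2 \cdot 134 \cdot \frac{1}{257} + 31 = \frac{268}{257} + 31 = \frac{8235}{257}$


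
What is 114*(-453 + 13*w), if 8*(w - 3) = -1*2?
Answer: -95133/2 ≈ -47567.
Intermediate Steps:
w = 11/4 (w = 3 + (-1*2)/8 = 3 + (⅛)*(-2) = 3 - ¼ = 11/4 ≈ 2.7500)
114*(-453 + 13*w) = 114*(-453 + 13*(11/4)) = 114*(-453 + 143/4) = 114*(-1669/4) = -95133/2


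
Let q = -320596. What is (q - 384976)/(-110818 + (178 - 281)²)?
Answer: 705572/100209 ≈ 7.0410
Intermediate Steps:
(q - 384976)/(-110818 + (178 - 281)²) = (-320596 - 384976)/(-110818 + (178 - 281)²) = -705572/(-110818 + (-103)²) = -705572/(-110818 + 10609) = -705572/(-100209) = -705572*(-1/100209) = 705572/100209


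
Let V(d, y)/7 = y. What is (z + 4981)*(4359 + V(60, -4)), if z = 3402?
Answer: 36306773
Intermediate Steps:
V(d, y) = 7*y
(z + 4981)*(4359 + V(60, -4)) = (3402 + 4981)*(4359 + 7*(-4)) = 8383*(4359 - 28) = 8383*4331 = 36306773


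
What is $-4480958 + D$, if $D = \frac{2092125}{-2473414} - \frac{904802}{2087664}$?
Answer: $- \frac{5784534596023407599}{1290914341224} \approx -4.481 \cdot 10^{6}$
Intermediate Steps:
$D = - \frac{1651400995007}{1290914341224}$ ($D = 2092125 \left(- \frac{1}{2473414}\right) - \frac{452401}{1043832} = - \frac{2092125}{2473414} - \frac{452401}{1043832} = - \frac{1651400995007}{1290914341224} \approx -1.2792$)
$-4480958 + D = -4480958 - \frac{1651400995007}{1290914341224} = - \frac{5784534596023407599}{1290914341224}$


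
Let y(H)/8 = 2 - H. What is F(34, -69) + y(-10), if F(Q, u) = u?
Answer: 27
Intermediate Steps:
y(H) = 16 - 8*H (y(H) = 8*(2 - H) = 16 - 8*H)
F(34, -69) + y(-10) = -69 + (16 - 8*(-10)) = -69 + (16 + 80) = -69 + 96 = 27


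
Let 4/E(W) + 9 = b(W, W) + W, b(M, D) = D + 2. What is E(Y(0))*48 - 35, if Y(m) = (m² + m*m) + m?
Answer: -437/7 ≈ -62.429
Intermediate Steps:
b(M, D) = 2 + D
Y(m) = m + 2*m² (Y(m) = (m² + m²) + m = 2*m² + m = m + 2*m²)
E(W) = 4/(-7 + 2*W) (E(W) = 4/(-9 + ((2 + W) + W)) = 4/(-9 + (2 + 2*W)) = 4/(-7 + 2*W))
E(Y(0))*48 - 35 = (4/(-7 + 2*(0*(1 + 2*0))))*48 - 35 = (4/(-7 + 2*(0*(1 + 0))))*48 - 35 = (4/(-7 + 2*(0*1)))*48 - 35 = (4/(-7 + 2*0))*48 - 35 = (4/(-7 + 0))*48 - 35 = (4/(-7))*48 - 35 = (4*(-⅐))*48 - 35 = -4/7*48 - 35 = -192/7 - 35 = -437/7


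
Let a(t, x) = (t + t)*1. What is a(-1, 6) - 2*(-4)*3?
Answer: 22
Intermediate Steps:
a(t, x) = 2*t (a(t, x) = (2*t)*1 = 2*t)
a(-1, 6) - 2*(-4)*3 = 2*(-1) - 2*(-4)*3 = -2 + 8*3 = -2 + 24 = 22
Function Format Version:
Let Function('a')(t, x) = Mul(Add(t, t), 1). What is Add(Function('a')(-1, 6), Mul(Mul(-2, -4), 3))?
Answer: 22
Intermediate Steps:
Function('a')(t, x) = Mul(2, t) (Function('a')(t, x) = Mul(Mul(2, t), 1) = Mul(2, t))
Add(Function('a')(-1, 6), Mul(Mul(-2, -4), 3)) = Add(Mul(2, -1), Mul(Mul(-2, -4), 3)) = Add(-2, Mul(8, 3)) = Add(-2, 24) = 22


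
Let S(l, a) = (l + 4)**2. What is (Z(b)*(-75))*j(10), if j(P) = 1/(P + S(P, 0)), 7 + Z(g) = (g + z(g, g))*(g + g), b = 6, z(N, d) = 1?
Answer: -5775/206 ≈ -28.034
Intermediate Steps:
S(l, a) = (4 + l)**2
Z(g) = -7 + 2*g*(1 + g) (Z(g) = -7 + (g + 1)*(g + g) = -7 + (1 + g)*(2*g) = -7 + 2*g*(1 + g))
j(P) = 1/(P + (4 + P)**2)
(Z(b)*(-75))*j(10) = ((-7 + 2*6 + 2*6**2)*(-75))/(10 + (4 + 10)**2) = ((-7 + 12 + 2*36)*(-75))/(10 + 14**2) = ((-7 + 12 + 72)*(-75))/(10 + 196) = (77*(-75))/206 = -5775*1/206 = -5775/206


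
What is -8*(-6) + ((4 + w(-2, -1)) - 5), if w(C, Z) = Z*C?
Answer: 49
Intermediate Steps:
w(C, Z) = C*Z
-8*(-6) + ((4 + w(-2, -1)) - 5) = -8*(-6) + ((4 - 2*(-1)) - 5) = 48 + ((4 + 2) - 5) = 48 + (6 - 5) = 48 + 1 = 49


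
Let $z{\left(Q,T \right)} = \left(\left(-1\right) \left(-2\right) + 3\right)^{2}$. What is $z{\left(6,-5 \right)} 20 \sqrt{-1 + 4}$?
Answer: $500 \sqrt{3} \approx 866.03$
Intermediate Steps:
$z{\left(Q,T \right)} = 25$ ($z{\left(Q,T \right)} = \left(2 + 3\right)^{2} = 5^{2} = 25$)
$z{\left(6,-5 \right)} 20 \sqrt{-1 + 4} = 25 \cdot 20 \sqrt{-1 + 4} = 500 \sqrt{3}$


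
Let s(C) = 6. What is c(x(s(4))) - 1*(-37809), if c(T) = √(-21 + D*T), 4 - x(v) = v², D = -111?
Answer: 37809 + √3531 ≈ 37868.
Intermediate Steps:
x(v) = 4 - v²
c(T) = √(-21 - 111*T)
c(x(s(4))) - 1*(-37809) = √(-21 - 111*(4 - 1*6²)) - 1*(-37809) = √(-21 - 111*(4 - 1*36)) + 37809 = √(-21 - 111*(4 - 36)) + 37809 = √(-21 - 111*(-32)) + 37809 = √(-21 + 3552) + 37809 = √3531 + 37809 = 37809 + √3531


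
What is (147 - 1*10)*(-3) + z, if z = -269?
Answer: -680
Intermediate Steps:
(147 - 1*10)*(-3) + z = (147 - 1*10)*(-3) - 269 = (147 - 10)*(-3) - 269 = 137*(-3) - 269 = -411 - 269 = -680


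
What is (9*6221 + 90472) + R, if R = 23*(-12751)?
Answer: -146812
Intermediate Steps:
R = -293273
(9*6221 + 90472) + R = (9*6221 + 90472) - 293273 = (55989 + 90472) - 293273 = 146461 - 293273 = -146812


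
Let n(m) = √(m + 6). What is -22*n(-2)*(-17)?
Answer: 748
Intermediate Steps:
n(m) = √(6 + m)
-22*n(-2)*(-17) = -22*√(6 - 2)*(-17) = -22*√4*(-17) = -22*2*(-17) = -44*(-17) = 748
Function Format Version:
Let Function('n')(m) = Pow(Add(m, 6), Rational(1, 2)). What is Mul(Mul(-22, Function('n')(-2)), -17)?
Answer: 748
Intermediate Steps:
Function('n')(m) = Pow(Add(6, m), Rational(1, 2))
Mul(Mul(-22, Function('n')(-2)), -17) = Mul(Mul(-22, Pow(Add(6, -2), Rational(1, 2))), -17) = Mul(Mul(-22, Pow(4, Rational(1, 2))), -17) = Mul(Mul(-22, 2), -17) = Mul(-44, -17) = 748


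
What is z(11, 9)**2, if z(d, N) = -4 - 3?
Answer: 49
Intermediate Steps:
z(d, N) = -7
z(11, 9)**2 = (-7)**2 = 49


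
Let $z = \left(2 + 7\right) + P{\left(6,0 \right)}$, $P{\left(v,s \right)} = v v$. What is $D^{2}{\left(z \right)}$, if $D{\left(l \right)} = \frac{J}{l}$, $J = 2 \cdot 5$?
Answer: $\frac{4}{81} \approx 0.049383$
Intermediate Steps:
$P{\left(v,s \right)} = v^{2}$
$z = 45$ ($z = \left(2 + 7\right) + 6^{2} = 9 + 36 = 45$)
$J = 10$
$D{\left(l \right)} = \frac{10}{l}$
$D^{2}{\left(z \right)} = \left(\frac{10}{45}\right)^{2} = \left(10 \cdot \frac{1}{45}\right)^{2} = \left(\frac{2}{9}\right)^{2} = \frac{4}{81}$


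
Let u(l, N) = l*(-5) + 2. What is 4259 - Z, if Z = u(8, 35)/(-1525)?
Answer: 6494937/1525 ≈ 4259.0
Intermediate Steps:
u(l, N) = 2 - 5*l (u(l, N) = -5*l + 2 = 2 - 5*l)
Z = 38/1525 (Z = (2 - 5*8)/(-1525) = (2 - 40)*(-1/1525) = -38*(-1/1525) = 38/1525 ≈ 0.024918)
4259 - Z = 4259 - 1*38/1525 = 4259 - 38/1525 = 6494937/1525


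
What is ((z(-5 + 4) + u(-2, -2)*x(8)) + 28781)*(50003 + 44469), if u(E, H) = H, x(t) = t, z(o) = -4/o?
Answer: 2717864968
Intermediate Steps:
((z(-5 + 4) + u(-2, -2)*x(8)) + 28781)*(50003 + 44469) = ((-4/(-5 + 4) - 2*8) + 28781)*(50003 + 44469) = ((-4/(-1) - 16) + 28781)*94472 = ((-4*(-1) - 16) + 28781)*94472 = ((4 - 16) + 28781)*94472 = (-12 + 28781)*94472 = 28769*94472 = 2717864968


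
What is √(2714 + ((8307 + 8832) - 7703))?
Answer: 45*√6 ≈ 110.23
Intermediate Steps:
√(2714 + ((8307 + 8832) - 7703)) = √(2714 + (17139 - 7703)) = √(2714 + 9436) = √12150 = 45*√6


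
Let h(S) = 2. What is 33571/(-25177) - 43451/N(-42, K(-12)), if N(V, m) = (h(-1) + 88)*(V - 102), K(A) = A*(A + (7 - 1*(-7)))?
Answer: 658885667/326293920 ≈ 2.0193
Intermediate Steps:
K(A) = A*(14 + A) (K(A) = A*(A + (7 + 7)) = A*(A + 14) = A*(14 + A))
N(V, m) = -9180 + 90*V (N(V, m) = (2 + 88)*(V - 102) = 90*(-102 + V) = -9180 + 90*V)
33571/(-25177) - 43451/N(-42, K(-12)) = 33571/(-25177) - 43451/(-9180 + 90*(-42)) = 33571*(-1/25177) - 43451/(-9180 - 3780) = -33571/25177 - 43451/(-12960) = -33571/25177 - 43451*(-1/12960) = -33571/25177 + 43451/12960 = 658885667/326293920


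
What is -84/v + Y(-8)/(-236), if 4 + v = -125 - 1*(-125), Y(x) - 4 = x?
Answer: 1240/59 ≈ 21.017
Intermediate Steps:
Y(x) = 4 + x
v = -4 (v = -4 + (-125 - 1*(-125)) = -4 + (-125 + 125) = -4 + 0 = -4)
-84/v + Y(-8)/(-236) = -84/(-4) + (4 - 8)/(-236) = -84*(-¼) - 4*(-1/236) = 21 + 1/59 = 1240/59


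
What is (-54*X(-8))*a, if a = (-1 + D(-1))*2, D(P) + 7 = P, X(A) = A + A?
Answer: -15552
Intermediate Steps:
X(A) = 2*A
D(P) = -7 + P
a = -18 (a = (-1 + (-7 - 1))*2 = (-1 - 8)*2 = -9*2 = -18)
(-54*X(-8))*a = -108*(-8)*(-18) = -54*(-16)*(-18) = 864*(-18) = -15552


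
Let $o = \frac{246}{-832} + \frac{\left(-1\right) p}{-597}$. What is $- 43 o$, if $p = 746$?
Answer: $- \frac{10186915}{248352} \approx -41.018$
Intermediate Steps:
$o = \frac{236905}{248352}$ ($o = \frac{246}{-832} + \frac{\left(-1\right) 746}{-597} = 246 \left(- \frac{1}{832}\right) - - \frac{746}{597} = - \frac{123}{416} + \frac{746}{597} = \frac{236905}{248352} \approx 0.95391$)
$- 43 o = \left(-43\right) \frac{236905}{248352} = - \frac{10186915}{248352}$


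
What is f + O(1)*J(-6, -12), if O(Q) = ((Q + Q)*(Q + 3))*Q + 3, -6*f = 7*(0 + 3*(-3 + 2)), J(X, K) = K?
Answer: -257/2 ≈ -128.50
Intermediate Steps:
f = 7/2 (f = -7*(0 + 3*(-3 + 2))/6 = -7*(0 + 3*(-1))/6 = -7*(0 - 3)/6 = -7*(-3)/6 = -⅙*(-21) = 7/2 ≈ 3.5000)
O(Q) = 3 + 2*Q²*(3 + Q) (O(Q) = ((2*Q)*(3 + Q))*Q + 3 = (2*Q*(3 + Q))*Q + 3 = 2*Q²*(3 + Q) + 3 = 3 + 2*Q²*(3 + Q))
f + O(1)*J(-6, -12) = 7/2 + (3 + 2*1³ + 6*1²)*(-12) = 7/2 + (3 + 2*1 + 6*1)*(-12) = 7/2 + (3 + 2 + 6)*(-12) = 7/2 + 11*(-12) = 7/2 - 132 = -257/2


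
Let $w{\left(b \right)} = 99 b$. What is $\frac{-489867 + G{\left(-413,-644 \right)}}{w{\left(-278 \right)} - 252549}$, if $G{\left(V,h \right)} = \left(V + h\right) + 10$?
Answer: $\frac{18182}{10373} \approx 1.7528$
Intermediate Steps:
$G{\left(V,h \right)} = 10 + V + h$
$\frac{-489867 + G{\left(-413,-644 \right)}}{w{\left(-278 \right)} - 252549} = \frac{-489867 - 1047}{99 \left(-278\right) - 252549} = \frac{-489867 - 1047}{-27522 - 252549} = - \frac{490914}{-280071} = \left(-490914\right) \left(- \frac{1}{280071}\right) = \frac{18182}{10373}$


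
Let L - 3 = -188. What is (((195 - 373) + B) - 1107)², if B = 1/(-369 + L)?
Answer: 506788795881/306916 ≈ 1.6512e+6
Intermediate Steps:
L = -185 (L = 3 - 188 = -185)
B = -1/554 (B = 1/(-369 - 185) = 1/(-554) = -1/554 ≈ -0.0018051)
(((195 - 373) + B) - 1107)² = (((195 - 373) - 1/554) - 1107)² = ((-178 - 1/554) - 1107)² = (-98613/554 - 1107)² = (-711891/554)² = 506788795881/306916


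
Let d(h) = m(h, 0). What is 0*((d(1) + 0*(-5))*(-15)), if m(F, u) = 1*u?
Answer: 0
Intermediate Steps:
m(F, u) = u
d(h) = 0
0*((d(1) + 0*(-5))*(-15)) = 0*((0 + 0*(-5))*(-15)) = 0*((0 + 0)*(-15)) = 0*(0*(-15)) = 0*0 = 0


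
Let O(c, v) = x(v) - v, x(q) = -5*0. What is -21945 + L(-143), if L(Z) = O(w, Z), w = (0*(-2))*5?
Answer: -21802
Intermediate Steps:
w = 0 (w = 0*5 = 0)
x(q) = 0
O(c, v) = -v (O(c, v) = 0 - v = -v)
L(Z) = -Z
-21945 + L(-143) = -21945 - 1*(-143) = -21945 + 143 = -21802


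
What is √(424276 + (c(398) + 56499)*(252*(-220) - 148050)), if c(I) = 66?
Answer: I*√11509987574 ≈ 1.0728e+5*I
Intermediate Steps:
√(424276 + (c(398) + 56499)*(252*(-220) - 148050)) = √(424276 + (66 + 56499)*(252*(-220) - 148050)) = √(424276 + 56565*(-55440 - 148050)) = √(424276 + 56565*(-203490)) = √(424276 - 11510411850) = √(-11509987574) = I*√11509987574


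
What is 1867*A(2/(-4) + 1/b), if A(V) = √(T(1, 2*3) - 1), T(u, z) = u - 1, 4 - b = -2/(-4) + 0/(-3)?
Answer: 1867*I ≈ 1867.0*I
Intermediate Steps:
b = 7/2 (b = 4 - (-2/(-4) + 0/(-3)) = 4 - (-2*(-¼) + 0*(-⅓)) = 4 - (½ + 0) = 4 - 1*½ = 4 - ½ = 7/2 ≈ 3.5000)
T(u, z) = -1 + u
A(V) = I (A(V) = √((-1 + 1) - 1) = √(0 - 1) = √(-1) = I)
1867*A(2/(-4) + 1/b) = 1867*I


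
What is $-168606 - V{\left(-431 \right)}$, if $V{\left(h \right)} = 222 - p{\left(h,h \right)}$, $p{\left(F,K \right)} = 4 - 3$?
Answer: $-168827$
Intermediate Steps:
$p{\left(F,K \right)} = 1$ ($p{\left(F,K \right)} = 4 - 3 = 1$)
$V{\left(h \right)} = 221$ ($V{\left(h \right)} = 222 - 1 = 221$)
$-168606 - V{\left(-431 \right)} = -168606 - 221 = -168827$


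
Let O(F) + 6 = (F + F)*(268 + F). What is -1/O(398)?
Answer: -1/530130 ≈ -1.8863e-6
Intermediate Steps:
O(F) = -6 + 2*F*(268 + F) (O(F) = -6 + (F + F)*(268 + F) = -6 + (2*F)*(268 + F) = -6 + 2*F*(268 + F))
-1/O(398) = -1/(-6 + 2*398² + 536*398) = -1/(-6 + 2*158404 + 213328) = -1/(-6 + 316808 + 213328) = -1/530130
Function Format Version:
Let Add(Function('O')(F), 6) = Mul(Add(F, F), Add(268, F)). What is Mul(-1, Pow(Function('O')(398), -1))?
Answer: Rational(-1, 530130) ≈ -1.8863e-6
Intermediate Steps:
Function('O')(F) = Add(-6, Mul(2, F, Add(268, F))) (Function('O')(F) = Add(-6, Mul(Add(F, F), Add(268, F))) = Add(-6, Mul(Mul(2, F), Add(268, F))) = Add(-6, Mul(2, F, Add(268, F))))
Mul(-1, Pow(Function('O')(398), -1)) = Mul(-1, Pow(Add(-6, Mul(2, Pow(398, 2)), Mul(536, 398)), -1)) = Mul(-1, Pow(Add(-6, Mul(2, 158404), 213328), -1)) = Mul(-1, Pow(Add(-6, 316808, 213328), -1)) = Mul(-1, Pow(530130, -1)) = Mul(-1, Rational(1, 530130)) = Rational(-1, 530130)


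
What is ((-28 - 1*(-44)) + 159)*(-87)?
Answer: -15225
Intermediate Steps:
((-28 - 1*(-44)) + 159)*(-87) = ((-28 + 44) + 159)*(-87) = (16 + 159)*(-87) = 175*(-87) = -15225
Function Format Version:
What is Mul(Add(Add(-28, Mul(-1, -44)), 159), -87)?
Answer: -15225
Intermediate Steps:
Mul(Add(Add(-28, Mul(-1, -44)), 159), -87) = Mul(Add(Add(-28, 44), 159), -87) = Mul(Add(16, 159), -87) = Mul(175, -87) = -15225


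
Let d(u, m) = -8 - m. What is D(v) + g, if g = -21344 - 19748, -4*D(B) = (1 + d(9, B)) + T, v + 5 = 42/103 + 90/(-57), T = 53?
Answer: -321770275/7828 ≈ -41105.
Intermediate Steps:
v = -12077/1957 (v = -5 + (42/103 + 90/(-57)) = -5 + (42*(1/103) + 90*(-1/57)) = -5 + (42/103 - 30/19) = -5 - 2292/1957 = -12077/1957 ≈ -6.1712)
D(B) = -23/2 + B/4 (D(B) = -((1 + (-8 - B)) + 53)/4 = -((-7 - B) + 53)/4 = -(46 - B)/4 = -23/2 + B/4)
g = -41092
D(v) + g = (-23/2 + (¼)*(-12077/1957)) - 41092 = (-23/2 - 12077/7828) - 41092 = -102099/7828 - 41092 = -321770275/7828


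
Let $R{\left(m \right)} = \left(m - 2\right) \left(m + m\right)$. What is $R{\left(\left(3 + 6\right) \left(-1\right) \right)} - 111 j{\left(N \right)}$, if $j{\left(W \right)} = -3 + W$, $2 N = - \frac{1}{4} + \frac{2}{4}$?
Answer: $\frac{4137}{8} \approx 517.13$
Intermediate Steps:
$N = \frac{1}{8}$ ($N = \frac{- \frac{1}{4} + \frac{2}{4}}{2} = \frac{\left(-1\right) \frac{1}{4} + 2 \cdot \frac{1}{4}}{2} = \frac{- \frac{1}{4} + \frac{1}{2}}{2} = \frac{1}{2} \cdot \frac{1}{4} = \frac{1}{8} \approx 0.125$)
$R{\left(m \right)} = 2 m \left(-2 + m\right)$ ($R{\left(m \right)} = \left(-2 + m\right) 2 m = 2 m \left(-2 + m\right)$)
$R{\left(\left(3 + 6\right) \left(-1\right) \right)} - 111 j{\left(N \right)} = 2 \left(3 + 6\right) \left(-1\right) \left(-2 + \left(3 + 6\right) \left(-1\right)\right) - 111 \left(-3 + \frac{1}{8}\right) = 2 \cdot 9 \left(-1\right) \left(-2 + 9 \left(-1\right)\right) - - \frac{2553}{8} = 2 \left(-9\right) \left(-2 - 9\right) + \frac{2553}{8} = 2 \left(-9\right) \left(-11\right) + \frac{2553}{8} = 198 + \frac{2553}{8} = \frac{4137}{8}$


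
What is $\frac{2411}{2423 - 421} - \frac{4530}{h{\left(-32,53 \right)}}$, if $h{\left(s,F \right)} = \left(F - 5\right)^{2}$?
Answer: $- \frac{292843}{384384} \approx -0.76185$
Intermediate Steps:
$h{\left(s,F \right)} = \left(-5 + F\right)^{2}$
$\frac{2411}{2423 - 421} - \frac{4530}{h{\left(-32,53 \right)}} = \frac{2411}{2423 - 421} - \frac{4530}{\left(-5 + 53\right)^{2}} = \frac{2411}{2423 - 421} - \frac{4530}{48^{2}} = \frac{2411}{2002} - \frac{4530}{2304} = 2411 \cdot \frac{1}{2002} - \frac{755}{384} = \frac{2411}{2002} - \frac{755}{384} = - \frac{292843}{384384}$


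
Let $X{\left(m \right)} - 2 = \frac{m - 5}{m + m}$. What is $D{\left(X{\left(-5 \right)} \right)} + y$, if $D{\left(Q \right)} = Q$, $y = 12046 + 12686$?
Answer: $24735$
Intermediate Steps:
$y = 24732$
$X{\left(m \right)} = 2 + \frac{-5 + m}{2 m}$ ($X{\left(m \right)} = 2 + \frac{m - 5}{m + m} = 2 + \frac{-5 + m}{2 m}$)
$D{\left(X{\left(-5 \right)} \right)} + y = \frac{5 \left(-1 - 5\right)}{2 \left(-5\right)} + 24732 = \frac{5}{2} \left(- \frac{1}{5}\right) \left(-6\right) + 24732 = 3 + 24732 = 24735$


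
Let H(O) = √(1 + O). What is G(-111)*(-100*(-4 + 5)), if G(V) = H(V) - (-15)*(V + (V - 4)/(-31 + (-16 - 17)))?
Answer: 2620875/16 - 100*I*√110 ≈ 1.638e+5 - 1048.8*I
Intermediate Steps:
G(V) = 15/16 + √(1 + V) + 945*V/64 (G(V) = √(1 + V) - (-15)*(V + (V - 4)/(-31 + (-16 - 17))) = √(1 + V) - (-15)*(V + (-4 + V)/(-31 - 33)) = √(1 + V) - (-15)*(V + (-4 + V)/(-64)) = √(1 + V) - (-15)*(V + (-4 + V)*(-1/64)) = √(1 + V) - (-15)*(V + (1/16 - V/64)) = √(1 + V) - (-15)*(1/16 + 63*V/64) = √(1 + V) - (-15/16 - 945*V/64) = √(1 + V) + (15/16 + 945*V/64) = 15/16 + √(1 + V) + 945*V/64)
G(-111)*(-100*(-4 + 5)) = (15/16 + √(1 - 111) + (945/64)*(-111))*(-100*(-4 + 5)) = (15/16 + √(-110) - 104895/64)*(-100*1) = (15/16 + I*√110 - 104895/64)*(-100) = (-104835/64 + I*√110)*(-100) = 2620875/16 - 100*I*√110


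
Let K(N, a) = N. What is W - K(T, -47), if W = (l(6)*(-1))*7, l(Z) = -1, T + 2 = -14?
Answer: 23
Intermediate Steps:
T = -16 (T = -2 - 14 = -16)
W = 7 (W = -1*(-1)*7 = 1*7 = 7)
W - K(T, -47) = 7 - 1*(-16) = 7 + 16 = 23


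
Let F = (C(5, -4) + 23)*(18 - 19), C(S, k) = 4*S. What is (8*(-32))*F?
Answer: 11008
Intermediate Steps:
F = -43 (F = (4*5 + 23)*(18 - 19) = (20 + 23)*(-1) = 43*(-1) = -43)
(8*(-32))*F = (8*(-32))*(-43) = -256*(-43) = 11008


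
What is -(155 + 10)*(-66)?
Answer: 10890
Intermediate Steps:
-(155 + 10)*(-66) = -165*(-66) = -1*(-10890) = 10890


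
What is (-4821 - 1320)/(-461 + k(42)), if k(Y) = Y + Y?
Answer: 6141/377 ≈ 16.289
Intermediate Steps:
k(Y) = 2*Y
(-4821 - 1320)/(-461 + k(42)) = (-4821 - 1320)/(-461 + 2*42) = -6141/(-461 + 84) = -6141/(-377) = -6141*(-1/377) = 6141/377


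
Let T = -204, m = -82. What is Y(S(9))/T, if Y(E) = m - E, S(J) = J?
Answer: 91/204 ≈ 0.44608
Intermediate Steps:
Y(E) = -82 - E
Y(S(9))/T = (-82 - 1*9)/(-204) = (-82 - 9)*(-1/204) = -91*(-1/204) = 91/204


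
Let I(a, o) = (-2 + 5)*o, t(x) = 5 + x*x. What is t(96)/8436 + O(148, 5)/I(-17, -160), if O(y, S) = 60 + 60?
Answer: 1778/2109 ≈ 0.84305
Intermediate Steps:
t(x) = 5 + x²
O(y, S) = 120
I(a, o) = 3*o
t(96)/8436 + O(148, 5)/I(-17, -160) = (5 + 96²)/8436 + 120/((3*(-160))) = (5 + 9216)*(1/8436) + 120/(-480) = 9221*(1/8436) + 120*(-1/480) = 9221/8436 - ¼ = 1778/2109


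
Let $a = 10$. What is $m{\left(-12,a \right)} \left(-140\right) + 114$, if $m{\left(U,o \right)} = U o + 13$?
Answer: $15094$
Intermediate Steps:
$m{\left(U,o \right)} = 13 + U o$
$m{\left(-12,a \right)} \left(-140\right) + 114 = \left(13 - 120\right) \left(-140\right) + 114 = \left(-107\right) \left(-140\right) + 114 = 14980 + 114 = 15094$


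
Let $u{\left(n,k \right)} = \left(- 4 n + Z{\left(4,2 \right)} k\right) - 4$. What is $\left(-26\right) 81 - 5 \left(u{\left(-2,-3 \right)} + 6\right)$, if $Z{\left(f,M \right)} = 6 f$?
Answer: $-1796$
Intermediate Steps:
$u{\left(n,k \right)} = -4 - 4 n + 24 k$ ($u{\left(n,k \right)} = \left(- 4 n + 6 \cdot 4 k\right) - 4 = \left(- 4 n + 24 k\right) - 4 = -4 - 4 n + 24 k$)
$\left(-26\right) 81 - 5 \left(u{\left(-2,-3 \right)} + 6\right) = \left(-26\right) 81 - 5 \left(\left(-4 - -8 + 24 \left(-3\right)\right) + 6\right) = -2106 - 5 \left(\left(-4 + 8 - 72\right) + 6\right) = -2106 - 5 \left(-68 + 6\right) = -2106 - -310 = -2106 + 310 = -1796$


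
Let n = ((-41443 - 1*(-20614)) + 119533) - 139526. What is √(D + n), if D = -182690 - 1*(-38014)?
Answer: I*√185498 ≈ 430.69*I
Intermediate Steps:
D = -144676 (D = -182690 + 38014 = -144676)
n = -40822 (n = ((-41443 + 20614) + 119533) - 139526 = (-20829 + 119533) - 139526 = 98704 - 139526 = -40822)
√(D + n) = √(-144676 - 40822) = √(-185498) = I*√185498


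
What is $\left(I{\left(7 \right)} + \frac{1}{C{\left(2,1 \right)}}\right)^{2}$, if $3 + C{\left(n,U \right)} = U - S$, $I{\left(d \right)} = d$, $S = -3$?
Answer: $64$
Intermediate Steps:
$C{\left(n,U \right)} = U$ ($C{\left(n,U \right)} = -3 + \left(U - -3\right) = -3 + \left(U + 3\right) = -3 + \left(3 + U\right) = U$)
$\left(I{\left(7 \right)} + \frac{1}{C{\left(2,1 \right)}}\right)^{2} = \left(7 + 1^{-1}\right)^{2} = \left(7 + 1\right)^{2} = 8^{2} = 64$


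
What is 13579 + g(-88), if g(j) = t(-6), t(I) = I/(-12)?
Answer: 27159/2 ≈ 13580.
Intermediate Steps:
t(I) = -I/12 (t(I) = I*(-1/12) = -I/12)
g(j) = 1/2 (g(j) = -1/12*(-6) = 1/2)
13579 + g(-88) = 13579 + 1/2 = 27159/2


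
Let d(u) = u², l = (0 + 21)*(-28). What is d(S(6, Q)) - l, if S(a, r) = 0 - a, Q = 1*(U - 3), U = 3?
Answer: 624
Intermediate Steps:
Q = 0 (Q = 1*(3 - 3) = 1*0 = 0)
l = -588 (l = 21*(-28) = -588)
S(a, r) = -a
d(S(6, Q)) - l = (-1*6)² - 1*(-588) = (-6)² + 588 = 36 + 588 = 624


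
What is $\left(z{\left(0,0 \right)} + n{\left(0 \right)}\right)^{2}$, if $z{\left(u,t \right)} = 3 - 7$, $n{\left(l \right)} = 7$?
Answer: $9$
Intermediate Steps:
$z{\left(u,t \right)} = -4$ ($z{\left(u,t \right)} = 3 - 7 = -4$)
$\left(z{\left(0,0 \right)} + n{\left(0 \right)}\right)^{2} = \left(-4 + 7\right)^{2} = 3^{2} = 9$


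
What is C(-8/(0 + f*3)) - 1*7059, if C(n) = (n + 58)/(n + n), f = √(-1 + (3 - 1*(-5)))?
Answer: -14117/2 - 87*√7/8 ≈ -7087.3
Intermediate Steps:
f = √7 (f = √(-1 + (3 + 5)) = √(-1 + 8) = √7 ≈ 2.6458)
C(n) = (58 + n)/(2*n) (C(n) = (58 + n)/((2*n)) = (58 + n)*(1/(2*n)) = (58 + n)/(2*n))
C(-8/(0 + f*3)) - 1*7059 = (58 - 8/(0 + √7*3))/(2*((-8/(0 + √7*3)))) - 1*7059 = (58 - 8/(0 + 3*√7))/(2*((-8/(0 + 3*√7)))) - 7059 = (58 - 8*√7/21)/(2*((-8*√7/21))) - 7059 = (-3*√7/8)*(58 - 8*√7/21)/2 - 7059 = -3*√7*(58 - 8*√7/21)/16 - 7059 = -7059 - 3*√7*(58 - 8*√7/21)/16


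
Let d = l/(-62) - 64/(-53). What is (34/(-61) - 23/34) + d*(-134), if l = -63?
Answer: -1019570543/3407582 ≈ -299.21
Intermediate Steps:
d = 7307/3286 (d = -63/(-62) - 64/(-53) = -63*(-1/62) - 64*(-1/53) = 63/62 + 64/53 = 7307/3286 ≈ 2.2237)
(34/(-61) - 23/34) + d*(-134) = (34/(-61) - 23/34) + (7307/3286)*(-134) = (34*(-1/61) - 23*1/34) - 489569/1643 = (-34/61 - 23/34) - 489569/1643 = -2559/2074 - 489569/1643 = -1019570543/3407582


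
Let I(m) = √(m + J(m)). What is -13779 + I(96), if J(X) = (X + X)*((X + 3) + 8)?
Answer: -13779 + 4*√1290 ≈ -13635.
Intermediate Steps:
J(X) = 2*X*(11 + X) (J(X) = (2*X)*((3 + X) + 8) = (2*X)*(11 + X) = 2*X*(11 + X))
I(m) = √(m + 2*m*(11 + m))
-13779 + I(96) = -13779 + √(96*(23 + 2*96)) = -13779 + √(96*(23 + 192)) = -13779 + √(96*215) = -13779 + √20640 = -13779 + 4*√1290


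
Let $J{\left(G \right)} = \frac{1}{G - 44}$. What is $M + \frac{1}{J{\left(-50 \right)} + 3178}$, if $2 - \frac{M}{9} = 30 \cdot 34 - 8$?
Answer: $- \frac{2715464696}{298731} \approx -9090.0$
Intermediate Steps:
$J{\left(G \right)} = \frac{1}{-44 + G}$
$M = -9090$ ($M = 18 - 9 \left(30 \cdot 34 - 8\right) = 18 - 9 \left(1020 - 8\right) = 18 - 9108 = -9090$)
$M + \frac{1}{J{\left(-50 \right)} + 3178} = -9090 + \frac{1}{\frac{1}{-44 - 50} + 3178} = -9090 + \frac{1}{\frac{1}{-94} + 3178} = -9090 + \frac{1}{- \frac{1}{94} + 3178} = -9090 + \frac{1}{\frac{298731}{94}} = -9090 + \frac{94}{298731} = - \frac{2715464696}{298731}$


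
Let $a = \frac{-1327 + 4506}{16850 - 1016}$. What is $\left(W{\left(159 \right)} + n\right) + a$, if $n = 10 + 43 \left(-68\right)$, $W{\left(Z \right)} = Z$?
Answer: $- \frac{43619491}{15834} \approx -2754.8$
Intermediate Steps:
$a = \frac{3179}{15834} \approx 0.20077$
$n = -2914$ ($n = 10 - 2924 = -2914$)
$\left(W{\left(159 \right)} + n\right) + a = \left(159 - 2914\right) + \frac{3179}{15834} = -2755 + \frac{3179}{15834} = - \frac{43619491}{15834}$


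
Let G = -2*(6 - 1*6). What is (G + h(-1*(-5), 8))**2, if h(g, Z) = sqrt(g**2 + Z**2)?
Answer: 89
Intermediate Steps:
G = 0 (G = -2*(6 - 6) = -2*0 = 0)
h(g, Z) = sqrt(Z**2 + g**2)
(G + h(-1*(-5), 8))**2 = (0 + sqrt(8**2 + (-1*(-5))**2))**2 = (0 + sqrt(64 + 5**2))**2 = (0 + sqrt(64 + 25))**2 = (0 + sqrt(89))**2 = (sqrt(89))**2 = 89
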